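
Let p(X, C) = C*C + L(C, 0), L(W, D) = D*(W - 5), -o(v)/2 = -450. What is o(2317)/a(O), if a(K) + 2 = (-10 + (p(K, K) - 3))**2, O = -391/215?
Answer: 961537781250/98234962343 ≈ 9.7881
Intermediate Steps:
o(v) = 900 (o(v) = -2*(-450) = 900)
L(W, D) = D*(-5 + W)
p(X, C) = C**2 (p(X, C) = C*C + 0*(-5 + C) = C**2 + 0 = C**2)
O = -391/215 (O = -391*1/215 = -391/215 ≈ -1.8186)
a(K) = -2 + (-13 + K**2)**2 (a(K) = -2 + (-10 + (K**2 - 3))**2 = -2 + (-10 + (-3 + K**2))**2 = -2 + (-13 + K**2)**2)
o(2317)/a(O) = 900/(-2 + (-13 + (-391/215)**2)**2) = 900/(-2 + (-13 + 152881/46225)**2) = 900/(-2 + (-448044/46225)**2) = 900/(-2 + 200743425936/2136750625) = 900/(196469924686/2136750625) = 900*(2136750625/196469924686) = 961537781250/98234962343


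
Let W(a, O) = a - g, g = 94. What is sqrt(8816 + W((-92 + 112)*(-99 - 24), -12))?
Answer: sqrt(6262) ≈ 79.133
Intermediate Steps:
W(a, O) = -94 + a (W(a, O) = a - 1*94 = a - 94 = -94 + a)
sqrt(8816 + W((-92 + 112)*(-99 - 24), -12)) = sqrt(8816 + (-94 + (-92 + 112)*(-99 - 24))) = sqrt(8816 + (-94 + 20*(-123))) = sqrt(8816 + (-94 - 2460)) = sqrt(8816 - 2554) = sqrt(6262)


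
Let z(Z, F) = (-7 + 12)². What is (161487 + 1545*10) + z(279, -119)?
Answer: 176962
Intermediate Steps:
z(Z, F) = 25 (z(Z, F) = 5² = 25)
(161487 + 1545*10) + z(279, -119) = (161487 + 1545*10) + 25 = (161487 + 15450) + 25 = 176937 + 25 = 176962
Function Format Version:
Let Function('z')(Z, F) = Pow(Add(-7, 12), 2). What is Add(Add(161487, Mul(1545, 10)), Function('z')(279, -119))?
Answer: 176962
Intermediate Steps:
Function('z')(Z, F) = 25 (Function('z')(Z, F) = Pow(5, 2) = 25)
Add(Add(161487, Mul(1545, 10)), Function('z')(279, -119)) = Add(Add(161487, Mul(1545, 10)), 25) = Add(Add(161487, 15450), 25) = Add(176937, 25) = 176962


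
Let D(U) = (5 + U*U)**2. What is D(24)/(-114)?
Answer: -337561/114 ≈ -2961.1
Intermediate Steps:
D(U) = (5 + U**2)**2
D(24)/(-114) = (5 + 24**2)**2/(-114) = (5 + 576)**2*(-1/114) = 581**2*(-1/114) = 337561*(-1/114) = -337561/114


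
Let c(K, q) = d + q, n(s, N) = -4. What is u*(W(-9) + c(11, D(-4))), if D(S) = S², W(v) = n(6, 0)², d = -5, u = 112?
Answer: 3024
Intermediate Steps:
W(v) = 16 (W(v) = (-4)² = 16)
c(K, q) = -5 + q
u*(W(-9) + c(11, D(-4))) = 112*(16 + (-5 + (-4)²)) = 112*(16 + (-5 + 16)) = 112*(16 + 11) = 112*27 = 3024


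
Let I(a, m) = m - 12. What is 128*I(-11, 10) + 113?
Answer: -143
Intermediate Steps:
I(a, m) = -12 + m
128*I(-11, 10) + 113 = 128*(-12 + 10) + 113 = 128*(-2) + 113 = -256 + 113 = -143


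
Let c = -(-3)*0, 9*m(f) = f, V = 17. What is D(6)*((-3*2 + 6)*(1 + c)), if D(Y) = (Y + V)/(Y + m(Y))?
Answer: 0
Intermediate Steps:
m(f) = f/9
c = 0 (c = -1*0 = 0)
D(Y) = 9*(17 + Y)/(10*Y) (D(Y) = (Y + 17)/(Y + Y/9) = (17 + Y)/((10*Y/9)) = (17 + Y)*(9/(10*Y)) = 9*(17 + Y)/(10*Y))
D(6)*((-3*2 + 6)*(1 + c)) = ((9/10)*(17 + 6)/6)*((-3*2 + 6)*(1 + 0)) = ((9/10)*(⅙)*23)*((-6 + 6)*1) = 69*(0*1)/20 = (69/20)*0 = 0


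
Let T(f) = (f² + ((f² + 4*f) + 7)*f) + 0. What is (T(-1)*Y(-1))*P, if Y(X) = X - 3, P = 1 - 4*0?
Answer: 12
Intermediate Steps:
P = 1 (P = 1 + 0 = 1)
Y(X) = -3 + X
T(f) = f² + f*(7 + f² + 4*f) (T(f) = (f² + (7 + f² + 4*f)*f) + 0 = (f² + f*(7 + f² + 4*f)) + 0 = f² + f*(7 + f² + 4*f))
(T(-1)*Y(-1))*P = ((-(7 + (-1)² + 5*(-1)))*(-3 - 1))*1 = (-(7 + 1 - 5)*(-4))*1 = (-1*3*(-4))*1 = -3*(-4)*1 = 12*1 = 12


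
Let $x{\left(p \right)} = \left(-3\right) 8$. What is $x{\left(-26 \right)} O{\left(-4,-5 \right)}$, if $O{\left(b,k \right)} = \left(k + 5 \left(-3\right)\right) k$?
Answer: $-2400$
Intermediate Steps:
$x{\left(p \right)} = -24$
$O{\left(b,k \right)} = k \left(-15 + k\right)$ ($O{\left(b,k \right)} = \left(k - 15\right) k = \left(-15 + k\right) k = k \left(-15 + k\right)$)
$x{\left(-26 \right)} O{\left(-4,-5 \right)} = - 24 \left(- 5 \left(-15 - 5\right)\right) = - 24 \left(\left(-5\right) \left(-20\right)\right) = \left(-24\right) 100 = -2400$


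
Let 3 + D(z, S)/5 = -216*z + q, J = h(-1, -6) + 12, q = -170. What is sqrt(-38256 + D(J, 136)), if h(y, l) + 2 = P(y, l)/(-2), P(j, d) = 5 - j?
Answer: I*sqrt(46681) ≈ 216.06*I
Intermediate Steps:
h(y, l) = -9/2 + y/2 (h(y, l) = -2 + (5 - y)/(-2) = -2 + (5 - y)*(-1/2) = -2 + (-5/2 + y/2) = -9/2 + y/2)
J = 7 (J = (-9/2 + (1/2)*(-1)) + 12 = (-9/2 - 1/2) + 12 = -5 + 12 = 7)
D(z, S) = -865 - 1080*z (D(z, S) = -15 + 5*(-216*z - 170) = -15 + 5*(-170 - 216*z) = -15 + (-850 - 1080*z) = -865 - 1080*z)
sqrt(-38256 + D(J, 136)) = sqrt(-38256 + (-865 - 1080*7)) = sqrt(-38256 + (-865 - 7560)) = sqrt(-38256 - 8425) = sqrt(-46681) = I*sqrt(46681)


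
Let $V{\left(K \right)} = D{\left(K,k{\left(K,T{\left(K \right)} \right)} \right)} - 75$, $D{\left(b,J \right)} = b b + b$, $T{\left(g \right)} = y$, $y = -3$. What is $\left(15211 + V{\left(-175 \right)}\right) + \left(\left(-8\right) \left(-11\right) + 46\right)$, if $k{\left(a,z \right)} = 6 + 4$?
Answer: $45720$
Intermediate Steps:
$T{\left(g \right)} = -3$
$k{\left(a,z \right)} = 10$
$D{\left(b,J \right)} = b + b^{2}$ ($D{\left(b,J \right)} = b^{2} + b = b + b^{2}$)
$V{\left(K \right)} = -75 + K \left(1 + K\right)$ ($V{\left(K \right)} = K \left(1 + K\right) - 75 = -75 + K \left(1 + K\right)$)
$\left(15211 + V{\left(-175 \right)}\right) + \left(\left(-8\right) \left(-11\right) + 46\right) = \left(15211 - \left(75 + 175 \left(1 - 175\right)\right)\right) + \left(\left(-8\right) \left(-11\right) + 46\right) = \left(15211 - -30375\right) + \left(88 + 46\right) = \left(15211 + \left(-75 + 30450\right)\right) + 134 = \left(15211 + 30375\right) + 134 = 45586 + 134 = 45720$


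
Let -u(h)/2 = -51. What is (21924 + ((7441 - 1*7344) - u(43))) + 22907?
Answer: 44826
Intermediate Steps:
u(h) = 102 (u(h) = -2*(-51) = 102)
(21924 + ((7441 - 1*7344) - u(43))) + 22907 = (21924 + ((7441 - 1*7344) - 1*102)) + 22907 = (21924 + ((7441 - 7344) - 102)) + 22907 = (21924 + (97 - 102)) + 22907 = (21924 - 5) + 22907 = 21919 + 22907 = 44826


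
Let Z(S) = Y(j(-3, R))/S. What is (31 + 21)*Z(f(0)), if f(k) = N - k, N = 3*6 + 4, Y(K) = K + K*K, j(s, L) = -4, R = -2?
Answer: 312/11 ≈ 28.364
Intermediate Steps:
Y(K) = K + K²
N = 22 (N = 18 + 4 = 22)
f(k) = 22 - k
Z(S) = 12/S (Z(S) = (-4*(1 - 4))/S = (-4*(-3))/S = 12/S)
(31 + 21)*Z(f(0)) = (31 + 21)*(12/(22 - 1*0)) = 52*(12/(22 + 0)) = 52*(12/22) = 52*(12*(1/22)) = 52*(6/11) = 312/11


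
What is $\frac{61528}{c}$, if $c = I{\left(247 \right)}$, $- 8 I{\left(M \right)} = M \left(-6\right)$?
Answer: $\frac{246112}{741} \approx 332.13$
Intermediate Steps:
$I{\left(M \right)} = \frac{3 M}{4}$ ($I{\left(M \right)} = - \frac{M \left(-6\right)}{8} = - \frac{\left(-6\right) M}{8} = \frac{3 M}{4}$)
$c = \frac{741}{4}$ ($c = \frac{3}{4} \cdot 247 = \frac{741}{4} \approx 185.25$)
$\frac{61528}{c} = \frac{61528}{\frac{741}{4}} = 61528 \cdot \frac{4}{741} = \frac{246112}{741}$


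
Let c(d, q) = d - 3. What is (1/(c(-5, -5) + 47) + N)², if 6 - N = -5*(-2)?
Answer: 24025/1521 ≈ 15.796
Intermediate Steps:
c(d, q) = -3 + d
N = -4 (N = 6 - (-5)*(-2) = 6 - 1*10 = 6 - 10 = -4)
(1/(c(-5, -5) + 47) + N)² = (1/((-3 - 5) + 47) - 4)² = (1/(-8 + 47) - 4)² = (1/39 - 4)² = (-155/39)² = 24025/1521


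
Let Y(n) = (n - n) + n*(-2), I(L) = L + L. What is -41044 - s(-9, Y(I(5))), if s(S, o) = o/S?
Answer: -369416/9 ≈ -41046.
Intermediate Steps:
I(L) = 2*L
Y(n) = -2*n (Y(n) = 0 - 2*n = -2*n)
-41044 - s(-9, Y(I(5))) = -41044 - (-4*5)/(-9) = -41044 - (-2*10)*(-1)/9 = -41044 - (-20)*(-1)/9 = -41044 - 1*20/9 = -41044 - 20/9 = -369416/9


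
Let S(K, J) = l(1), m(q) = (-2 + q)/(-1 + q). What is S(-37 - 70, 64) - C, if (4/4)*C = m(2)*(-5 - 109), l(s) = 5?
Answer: 5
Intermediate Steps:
m(q) = (-2 + q)/(-1 + q)
S(K, J) = 5
C = 0 (C = ((-2 + 2)/(-1 + 2))*(-5 - 109) = (0/1)*(-114) = (1*0)*(-114) = 0*(-114) = 0)
S(-37 - 70, 64) - C = 5 - 1*0 = 5 + 0 = 5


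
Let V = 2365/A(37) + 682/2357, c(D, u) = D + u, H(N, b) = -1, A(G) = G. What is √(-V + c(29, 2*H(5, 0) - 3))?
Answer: I*√305800364307/87209 ≈ 6.341*I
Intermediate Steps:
V = 5599539/87209 (V = 2365/37 + 682/2357 = 5599539/87209 ≈ 64.208)
√(-V + c(29, 2*H(5, 0) - 3)) = √(-1*5599539/87209 + (29 + (2*(-1) - 3))) = √(-5599539/87209 + (29 + (-2 - 3))) = √(-5599539/87209 + (29 - 5)) = √(-5599539/87209 + 24) = √(-3506523/87209) = I*√305800364307/87209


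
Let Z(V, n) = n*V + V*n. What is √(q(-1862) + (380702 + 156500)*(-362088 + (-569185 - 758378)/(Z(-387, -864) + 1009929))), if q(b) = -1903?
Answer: I*√60902941300434669376285/559555 ≈ 4.4104e+5*I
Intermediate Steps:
Z(V, n) = 2*V*n (Z(V, n) = V*n + V*n = 2*V*n)
√(q(-1862) + (380702 + 156500)*(-362088 + (-569185 - 758378)/(Z(-387, -864) + 1009929))) = √(-1903 + (380702 + 156500)*(-362088 + (-569185 - 758378)/(2*(-387)*(-864) + 1009929))) = √(-1903 + 537202*(-362088 - 1327563/(668736 + 1009929))) = √(-1903 + 537202*(-362088 - 1327563/1678665)) = √(-1903 + 537202*(-362088 - 1327563*1/1678665)) = √(-1903 + 537202*(-362088 - 442521/559555)) = √(-1903 + 537202*(-202608593361/559555)) = √(-1903 - 108841741570715922/559555) = √(-108841742635549087/559555) = I*√60902941300434669376285/559555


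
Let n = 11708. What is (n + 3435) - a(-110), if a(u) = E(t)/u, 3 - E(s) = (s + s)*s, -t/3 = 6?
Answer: 333017/22 ≈ 15137.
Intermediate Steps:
t = -18 (t = -3*6 = -18)
E(s) = 3 - 2*s**2 (E(s) = 3 - (s + s)*s = 3 - 2*s*s = 3 - 2*s**2)
a(u) = -645/u (a(u) = (3 - 2*(-18)**2)/u = (3 - 2*324)/u = (3 - 648)/u = -645/u)
(n + 3435) - a(-110) = (11708 + 3435) - (-645)/(-110) = 15143 - (-645)*(-1)/110 = 15143 - 1*129/22 = 15143 - 129/22 = 333017/22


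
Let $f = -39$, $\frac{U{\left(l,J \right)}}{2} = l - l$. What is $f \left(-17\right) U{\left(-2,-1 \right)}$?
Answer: $0$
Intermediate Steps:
$U{\left(l,J \right)} = 0$ ($U{\left(l,J \right)} = 2 \left(l - l\right) = 2 \cdot 0 = 0$)
$f \left(-17\right) U{\left(-2,-1 \right)} = \left(-39\right) \left(-17\right) 0 = 663 \cdot 0 = 0$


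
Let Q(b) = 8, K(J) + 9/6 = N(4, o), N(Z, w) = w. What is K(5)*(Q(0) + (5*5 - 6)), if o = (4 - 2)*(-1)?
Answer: -189/2 ≈ -94.500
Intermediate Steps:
o = -2 (o = 2*(-1) = -2)
K(J) = -7/2 (K(J) = -3/2 - 2 = -7/2)
K(5)*(Q(0) + (5*5 - 6)) = -7*(8 + (5*5 - 6))/2 = -7*(8 + (25 - 6))/2 = -7*(8 + 19)/2 = -7/2*27 = -189/2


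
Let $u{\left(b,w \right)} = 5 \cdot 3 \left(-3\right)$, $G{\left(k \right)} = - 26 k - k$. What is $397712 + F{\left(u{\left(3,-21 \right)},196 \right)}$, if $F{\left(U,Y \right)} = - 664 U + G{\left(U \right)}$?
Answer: $428807$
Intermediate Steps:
$G{\left(k \right)} = - 27 k$
$u{\left(b,w \right)} = -45$ ($u{\left(b,w \right)} = 15 \left(-3\right) = -45$)
$F{\left(U,Y \right)} = - 691 U$ ($F{\left(U,Y \right)} = - 664 U - 27 U = - 691 U$)
$397712 + F{\left(u{\left(3,-21 \right)},196 \right)} = 397712 - -31095 = 397712 + 31095 = 428807$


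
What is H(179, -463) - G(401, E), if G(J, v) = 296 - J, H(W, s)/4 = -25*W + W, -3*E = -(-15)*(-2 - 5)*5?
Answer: -17079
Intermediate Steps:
E = 175 (E = -(-(-15)*(-2 - 5))*5/3 = -(-(-15)*(-7))*5/3 = -(-5*21)*5/3 = -(-35)*5 = -⅓*(-525) = 175)
H(W, s) = -96*W (H(W, s) = 4*(-25*W + W) = 4*(-24*W) = -96*W)
H(179, -463) - G(401, E) = -96*179 - (296 - 1*401) = -17184 - (296 - 401) = -17184 - 1*(-105) = -17184 + 105 = -17079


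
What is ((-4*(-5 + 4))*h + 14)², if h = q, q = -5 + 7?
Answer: 484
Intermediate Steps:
q = 2
h = 2
((-4*(-5 + 4))*h + 14)² = (-4*(-5 + 4)*2 + 14)² = (-4*(-1)*2 + 14)² = (4*2 + 14)² = (8 + 14)² = 22² = 484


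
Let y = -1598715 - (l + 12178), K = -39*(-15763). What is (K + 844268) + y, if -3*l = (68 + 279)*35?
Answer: -443459/3 ≈ -1.4782e+5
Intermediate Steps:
l = -12145/3 (l = -(68 + 279)*35/3 = -347*35/3 = -⅓*12145 = -12145/3 ≈ -4048.3)
K = 614757
y = -4820534/3 (y = -1598715 - (-12145/3 + 12178) = -1598715 - 1*24389/3 = -1598715 - 24389/3 = -4820534/3 ≈ -1.6068e+6)
(K + 844268) + y = (614757 + 844268) - 4820534/3 = 1459025 - 4820534/3 = -443459/3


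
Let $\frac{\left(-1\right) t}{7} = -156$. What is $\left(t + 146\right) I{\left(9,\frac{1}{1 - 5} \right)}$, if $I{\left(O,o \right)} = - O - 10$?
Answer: $-23522$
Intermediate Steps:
$t = 1092$ ($t = \left(-7\right) \left(-156\right) = 1092$)
$I{\left(O,o \right)} = -10 - O$
$\left(t + 146\right) I{\left(9,\frac{1}{1 - 5} \right)} = \left(1092 + 146\right) \left(-10 - 9\right) = 1238 \left(-10 - 9\right) = 1238 \left(-19\right) = -23522$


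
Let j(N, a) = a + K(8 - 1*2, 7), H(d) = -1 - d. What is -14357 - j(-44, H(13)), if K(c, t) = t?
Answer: -14350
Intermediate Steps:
j(N, a) = 7 + a (j(N, a) = a + 7 = 7 + a)
-14357 - j(-44, H(13)) = -14357 - (7 + (-1 - 1*13)) = -14357 - (7 + (-1 - 13)) = -14357 - (7 - 14) = -14357 - 1*(-7) = -14357 + 7 = -14350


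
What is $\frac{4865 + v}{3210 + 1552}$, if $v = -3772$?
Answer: $\frac{1093}{4762} \approx 0.22953$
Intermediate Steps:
$\frac{4865 + v}{3210 + 1552} = \frac{4865 - 3772}{3210 + 1552} = \frac{1093}{4762}$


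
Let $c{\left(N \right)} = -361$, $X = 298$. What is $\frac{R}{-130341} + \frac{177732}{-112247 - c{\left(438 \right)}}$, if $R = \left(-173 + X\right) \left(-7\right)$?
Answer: $- \frac{11533933181}{7291666563} \approx -1.5818$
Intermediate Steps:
$R = -875$ ($R = \left(-173 + 298\right) \left(-7\right) = 125 \left(-7\right) = -875$)
$\frac{R}{-130341} + \frac{177732}{-112247 - c{\left(438 \right)}} = - \frac{875}{-130341} + \frac{177732}{-112247 - -361} = \left(-875\right) \left(- \frac{1}{130341}\right) + \frac{177732}{-112247 + 361} = \frac{875}{130341} + \frac{177732}{-111886} = \frac{875}{130341} + 177732 \left(- \frac{1}{111886}\right) = \frac{875}{130341} - \frac{88866}{55943} = - \frac{11533933181}{7291666563}$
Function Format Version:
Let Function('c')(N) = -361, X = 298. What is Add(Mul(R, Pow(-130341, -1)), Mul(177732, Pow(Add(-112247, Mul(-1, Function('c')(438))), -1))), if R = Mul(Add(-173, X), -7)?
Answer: Rational(-11533933181, 7291666563) ≈ -1.5818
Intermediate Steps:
R = -875 (R = Mul(Add(-173, 298), -7) = Mul(125, -7) = -875)
Add(Mul(R, Pow(-130341, -1)), Mul(177732, Pow(Add(-112247, Mul(-1, Function('c')(438))), -1))) = Add(Mul(-875, Pow(-130341, -1)), Mul(177732, Pow(Add(-112247, Mul(-1, -361)), -1))) = Add(Mul(-875, Rational(-1, 130341)), Mul(177732, Pow(Add(-112247, 361), -1))) = Add(Rational(875, 130341), Mul(177732, Pow(-111886, -1))) = Add(Rational(875, 130341), Mul(177732, Rational(-1, 111886))) = Add(Rational(875, 130341), Rational(-88866, 55943)) = Rational(-11533933181, 7291666563)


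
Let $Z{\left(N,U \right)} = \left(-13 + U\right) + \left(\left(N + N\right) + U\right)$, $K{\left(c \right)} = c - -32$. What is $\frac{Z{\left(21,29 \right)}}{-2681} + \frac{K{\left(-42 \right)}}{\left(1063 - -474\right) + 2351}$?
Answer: $- \frac{182533}{5211864} \approx -0.035023$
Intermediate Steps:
$K{\left(c \right)} = 32 + c$ ($K{\left(c \right)} = c + 32 = 32 + c$)
$Z{\left(N,U \right)} = -13 + 2 N + 2 U$ ($Z{\left(N,U \right)} = \left(-13 + U\right) + \left(2 N + U\right) = \left(-13 + U\right) + \left(U + 2 N\right) = -13 + 2 N + 2 U$)
$\frac{Z{\left(21,29 \right)}}{-2681} + \frac{K{\left(-42 \right)}}{\left(1063 - -474\right) + 2351} = \frac{-13 + 2 \cdot 21 + 2 \cdot 29}{-2681} + \frac{32 - 42}{\left(1063 - -474\right) + 2351} = \left(-13 + 42 + 58\right) \left(- \frac{1}{2681}\right) - \frac{10}{\left(1063 + 474\right) + 2351} = 87 \left(- \frac{1}{2681}\right) - \frac{10}{1537 + 2351} = - \frac{87}{2681} - \frac{10}{3888} = - \frac{87}{2681} - \frac{5}{1944} = - \frac{182533}{5211864}$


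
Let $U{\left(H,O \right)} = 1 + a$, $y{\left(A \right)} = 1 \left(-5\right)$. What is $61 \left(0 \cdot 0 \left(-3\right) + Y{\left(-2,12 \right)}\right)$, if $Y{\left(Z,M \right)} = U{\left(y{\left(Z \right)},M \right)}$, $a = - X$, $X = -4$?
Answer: $305$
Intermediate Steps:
$y{\left(A \right)} = -5$
$a = 4$ ($a = \left(-1\right) \left(-4\right) = 4$)
$U{\left(H,O \right)} = 5$ ($U{\left(H,O \right)} = 1 + 4 = 5$)
$Y{\left(Z,M \right)} = 5$
$61 \left(0 \cdot 0 \left(-3\right) + Y{\left(-2,12 \right)}\right) = 61 \left(0 \cdot 0 \left(-3\right) + 5\right) = 61 \left(0 \left(-3\right) + 5\right) = 61 \left(0 + 5\right) = 61 \cdot 5 = 305$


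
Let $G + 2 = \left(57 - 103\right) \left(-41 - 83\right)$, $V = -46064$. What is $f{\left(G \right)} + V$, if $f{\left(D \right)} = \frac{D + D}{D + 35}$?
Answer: $- \frac{264257764}{5737} \approx -46062.0$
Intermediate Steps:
$G = 5702$ ($G = -2 + \left(57 - 103\right) \left(-41 - 83\right) = -2 - -5704 = -2 + 5704 = 5702$)
$f{\left(D \right)} = \frac{2 D}{35 + D}$
$f{\left(G \right)} + V = 2 \cdot 5702 \frac{1}{35 + 5702} - 46064 = 2 \cdot 5702 \cdot \frac{1}{5737} - 46064 = \frac{11404}{5737} - 46064 = - \frac{264257764}{5737}$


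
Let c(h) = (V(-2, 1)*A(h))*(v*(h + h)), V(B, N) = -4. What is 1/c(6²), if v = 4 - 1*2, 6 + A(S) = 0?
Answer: 1/3456 ≈ 0.00028935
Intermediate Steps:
A(S) = -6 (A(S) = -6 + 0 = -6)
v = 2 (v = 4 - 2 = 2)
c(h) = 96*h (c(h) = (-4*(-6))*(2*(h + h)) = 24*(2*(2*h)) = 24*(4*h) = 96*h)
1/c(6²) = 1/(96*6²) = 1/(96*36) = 1/3456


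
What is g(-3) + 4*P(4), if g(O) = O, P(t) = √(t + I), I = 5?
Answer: 9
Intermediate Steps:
P(t) = √(5 + t) (P(t) = √(t + 5) = √(5 + t))
g(-3) + 4*P(4) = -3 + 4*√(5 + 4) = -3 + 4*√9 = -3 + 4*3 = -3 + 12 = 9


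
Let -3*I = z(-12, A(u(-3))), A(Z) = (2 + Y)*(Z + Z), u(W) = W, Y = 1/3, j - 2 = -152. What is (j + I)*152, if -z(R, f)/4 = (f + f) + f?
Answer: -31312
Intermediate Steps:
j = -150 (j = 2 - 152 = -150)
Y = ⅓ ≈ 0.33333
A(Z) = 14*Z/3 (A(Z) = (2 + ⅓)*(Z + Z) = 7*(2*Z)/3 = 14*Z/3)
z(R, f) = -12*f (z(R, f) = -4*((f + f) + f) = -4*(2*f + f) = -12*f)
I = -56 (I = -(-4)*(14/3)*(-3) = -(-4)*(-14) = -⅓*168 = -56)
(j + I)*152 = (-150 - 56)*152 = -206*152 = -31312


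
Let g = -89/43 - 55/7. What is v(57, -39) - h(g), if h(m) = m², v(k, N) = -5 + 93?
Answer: -955256/90601 ≈ -10.544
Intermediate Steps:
v(k, N) = 88
g = -2988/301 (g = -89*1/43 - 55*⅐ = -89/43 - 55/7 = -2988/301 ≈ -9.9269)
v(57, -39) - h(g) = 88 - (-2988/301)² = 88 - 1*8928144/90601 = 88 - 8928144/90601 = -955256/90601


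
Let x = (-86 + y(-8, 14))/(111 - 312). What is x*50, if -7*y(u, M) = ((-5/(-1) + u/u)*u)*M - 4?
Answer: -3700/1407 ≈ -2.6297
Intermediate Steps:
y(u, M) = 4/7 - 6*M*u/7 (y(u, M) = -(((-5/(-1) + u/u)*u)*M - 4)/7 = -(((-5*(-1) + 1)*u)*M - 4)/7 = -(((5 + 1)*u)*M - 4)/7 = -((6*u)*M - 4)/7 = -(6*M*u - 4)/7 = -(-4 + 6*M*u)/7 = 4/7 - 6*M*u/7)
x = -74/1407 (x = (-86 + (4/7 - 6/7*14*(-8)))/(111 - 312) = (-86 + (4/7 + 96))/(-201) = (-86 + 676/7)*(-1/201) = (74/7)*(-1/201) = -74/1407 ≈ -0.052594)
x*50 = -74/1407*50 = -3700/1407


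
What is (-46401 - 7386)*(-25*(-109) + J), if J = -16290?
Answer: 729620655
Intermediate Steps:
(-46401 - 7386)*(-25*(-109) + J) = (-46401 - 7386)*(-25*(-109) - 16290) = -53787*(2725 - 16290) = -53787*(-13565) = 729620655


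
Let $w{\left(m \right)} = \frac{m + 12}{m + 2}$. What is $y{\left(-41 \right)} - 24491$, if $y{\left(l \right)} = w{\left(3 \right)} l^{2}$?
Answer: $-19448$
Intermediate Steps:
$w{\left(m \right)} = \frac{12 + m}{2 + m}$
$y{\left(l \right)} = 3 l^{2}$ ($y{\left(l \right)} = \frac{12 + 3}{2 + 3} l^{2} = \frac{1}{5} \cdot 15 l^{2} = 3 l^{2}$)
$y{\left(-41 \right)} - 24491 = 3 \left(-41\right)^{2} - 24491 = 3 \cdot 1681 - 24491 = 5043 - 24491 = -19448$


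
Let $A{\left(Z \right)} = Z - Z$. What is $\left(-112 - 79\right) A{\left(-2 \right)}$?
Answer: $0$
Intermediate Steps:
$A{\left(Z \right)} = 0$
$\left(-112 - 79\right) A{\left(-2 \right)} = \left(-112 - 79\right) 0 = \left(-191\right) 0 = 0$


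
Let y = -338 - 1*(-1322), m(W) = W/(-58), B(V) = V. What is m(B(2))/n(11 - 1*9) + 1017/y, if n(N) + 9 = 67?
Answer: 284935/275848 ≈ 1.0329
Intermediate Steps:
m(W) = -W/58 (m(W) = W*(-1/58) = -W/58)
y = 984 (y = -338 + 1322 = 984)
n(N) = 58 (n(N) = -9 + 67 = 58)
m(B(2))/n(11 - 1*9) + 1017/y = -1/58*2/58 + 1017/984 = -1/29*1/58 + 1017*(1/984) = -1/1682 + 339/328 = 284935/275848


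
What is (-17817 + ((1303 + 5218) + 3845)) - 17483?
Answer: -24934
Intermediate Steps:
(-17817 + ((1303 + 5218) + 3845)) - 17483 = (-17817 + (6521 + 3845)) - 17483 = (-17817 + 10366) - 17483 = -7451 - 17483 = -24934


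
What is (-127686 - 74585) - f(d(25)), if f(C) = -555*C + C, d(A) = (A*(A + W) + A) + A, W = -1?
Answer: 157829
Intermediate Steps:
d(A) = 2*A + A*(-1 + A) (d(A) = (A*(A - 1) + A) + A = (A*(-1 + A) + A) + A = (A + A*(-1 + A)) + A = 2*A + A*(-1 + A))
f(C) = -554*C
(-127686 - 74585) - f(d(25)) = (-127686 - 74585) - (-554)*25*(1 + 25) = -202271 - (-554)*25*26 = -202271 - (-554)*650 = -202271 - 1*(-360100) = -202271 + 360100 = 157829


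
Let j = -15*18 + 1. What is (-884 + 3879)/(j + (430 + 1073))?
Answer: 2995/1234 ≈ 2.4271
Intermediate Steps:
j = -269 (j = -270 + 1 = -269)
(-884 + 3879)/(j + (430 + 1073)) = (-884 + 3879)/(-269 + (430 + 1073)) = 2995/(-269 + 1503) = 2995/1234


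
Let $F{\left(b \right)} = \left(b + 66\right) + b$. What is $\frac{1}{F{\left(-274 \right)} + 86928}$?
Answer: $\frac{1}{86446} \approx 1.1568 \cdot 10^{-5}$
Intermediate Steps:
$F{\left(b \right)} = 66 + 2 b$ ($F{\left(b \right)} = \left(66 + b\right) + b = 66 + 2 b$)
$\frac{1}{F{\left(-274 \right)} + 86928} = \frac{1}{\left(66 + 2 \left(-274\right)\right) + 86928} = \frac{1}{\left(66 - 548\right) + 86928} = \frac{1}{-482 + 86928} = \frac{1}{86446}$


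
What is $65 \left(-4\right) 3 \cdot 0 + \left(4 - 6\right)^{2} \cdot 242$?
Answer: $968$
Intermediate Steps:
$65 \left(-4\right) 3 \cdot 0 + \left(4 - 6\right)^{2} \cdot 242 = 65 \left(\left(-12\right) 0\right) + \left(-2\right)^{2} \cdot 242 = 65 \cdot 0 + 4 \cdot 242 = 0 + 968 = 968$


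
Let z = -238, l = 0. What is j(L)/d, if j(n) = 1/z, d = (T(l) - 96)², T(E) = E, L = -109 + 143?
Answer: -1/2193408 ≈ -4.5591e-7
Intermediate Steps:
L = 34
d = 9216 (d = (0 - 96)² = (-96)² = 9216)
j(n) = -1/238 (j(n) = 1/(-238) = -1/238)
j(L)/d = -1/238/9216 = -1/238*1/9216 = -1/2193408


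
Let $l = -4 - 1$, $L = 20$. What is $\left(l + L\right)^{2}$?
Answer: $225$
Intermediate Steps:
$l = -5$ ($l = -4 - 1 = -5$)
$\left(l + L\right)^{2} = \left(-5 + 20\right)^{2} = 15^{2} = 225$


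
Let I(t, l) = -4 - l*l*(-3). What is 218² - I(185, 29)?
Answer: 45005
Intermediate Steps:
I(t, l) = -4 + 3*l² (I(t, l) = -4 - l²*(-3) = -4 - (-3)*l² = -4 + 3*l²)
218² - I(185, 29) = 218² - (-4 + 3*29²) = 47524 - (-4 + 3*841) = 47524 - (-4 + 2523) = 47524 - 1*2519 = 47524 - 2519 = 45005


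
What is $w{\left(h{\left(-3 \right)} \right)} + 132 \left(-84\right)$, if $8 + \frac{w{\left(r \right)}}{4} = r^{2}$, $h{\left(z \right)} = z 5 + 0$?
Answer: $-10220$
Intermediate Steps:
$h{\left(z \right)} = 5 z$ ($h{\left(z \right)} = 5 z + 0 = 5 z$)
$w{\left(r \right)} = -32 + 4 r^{2}$
$w{\left(h{\left(-3 \right)} \right)} + 132 \left(-84\right) = \left(-32 + 4 \left(5 \left(-3\right)\right)^{2}\right) + 132 \left(-84\right) = \left(-32 + 4 \left(-15\right)^{2}\right) - 11088 = \left(-32 + 4 \cdot 225\right) - 11088 = \left(-32 + 900\right) - 11088 = 868 - 11088 = -10220$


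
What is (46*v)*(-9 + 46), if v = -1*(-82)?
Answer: 139564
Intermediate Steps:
v = 82
(46*v)*(-9 + 46) = (46*82)*(-9 + 46) = 3772*37 = 139564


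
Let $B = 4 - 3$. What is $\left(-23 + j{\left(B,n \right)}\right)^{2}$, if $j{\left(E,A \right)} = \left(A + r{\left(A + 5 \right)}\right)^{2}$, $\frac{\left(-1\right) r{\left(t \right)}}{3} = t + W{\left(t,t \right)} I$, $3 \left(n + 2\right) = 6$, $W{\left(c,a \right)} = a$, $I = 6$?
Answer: $121044004$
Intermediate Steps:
$n = 0$ ($n = -2 + \frac{1}{3} \cdot 6 = -2 + 2 = 0$)
$r{\left(t \right)} = - 21 t$ ($r{\left(t \right)} = - 3 \left(t + t 6\right) = - 3 \left(t + 6 t\right) = - 3 \cdot 7 t = - 21 t$)
$B = 1$ ($B = 4 - 3 = 1$)
$j{\left(E,A \right)} = \left(-105 - 20 A\right)^{2}$ ($j{\left(E,A \right)} = \left(A - 21 \left(A + 5\right)\right)^{2} = \left(A - 21 \left(5 + A\right)\right)^{2} = \left(A - \left(105 + 21 A\right)\right)^{2} = \left(-105 - 20 A\right)^{2}$)
$\left(-23 + j{\left(B,n \right)}\right)^{2} = \left(-23 + 25 \left(21 + 4 \cdot 0\right)^{2}\right)^{2} = \left(-23 + 25 \left(21 + 0\right)^{2}\right)^{2} = \left(-23 + 25 \cdot 21^{2}\right)^{2} = \left(-23 + 25 \cdot 441\right)^{2} = \left(-23 + 11025\right)^{2} = 11002^{2} = 121044004$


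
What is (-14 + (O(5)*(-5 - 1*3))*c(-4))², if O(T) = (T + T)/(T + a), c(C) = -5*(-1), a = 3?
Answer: 4096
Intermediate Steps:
c(C) = 5
O(T) = 2*T/(3 + T) (O(T) = (T + T)/(T + 3) = (2*T)/(3 + T) = 2*T/(3 + T))
(-14 + (O(5)*(-5 - 1*3))*c(-4))² = (-14 + ((2*5/(3 + 5))*(-5 - 1*3))*5)² = (-14 + ((2*5/8)*(-5 - 3))*5)² = (-14 + ((2*5*(⅛))*(-8))*5)² = (-14 + ((5/4)*(-8))*5)² = (-14 - 10*5)² = (-14 - 50)² = (-64)² = 4096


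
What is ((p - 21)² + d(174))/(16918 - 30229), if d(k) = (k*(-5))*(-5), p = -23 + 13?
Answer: -5311/13311 ≈ -0.39899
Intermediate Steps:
p = -10
d(k) = 25*k (d(k) = -5*k*(-5) = 25*k)
((p - 21)² + d(174))/(16918 - 30229) = ((-10 - 21)² + 25*174)/(16918 - 30229) = ((-31)² + 4350)/(-13311) = (961 + 4350)*(-1/13311) = 5311*(-1/13311) = -5311/13311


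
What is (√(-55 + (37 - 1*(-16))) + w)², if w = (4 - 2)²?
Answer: (4 + I*√2)² ≈ 14.0 + 11.314*I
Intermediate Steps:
w = 4 (w = 2² = 4)
(√(-55 + (37 - 1*(-16))) + w)² = (√(-55 + (37 - 1*(-16))) + 4)² = (√(-55 + (37 + 16)) + 4)² = (√(-55 + 53) + 4)² = (√(-2) + 4)² = (I*√2 + 4)² = (4 + I*√2)²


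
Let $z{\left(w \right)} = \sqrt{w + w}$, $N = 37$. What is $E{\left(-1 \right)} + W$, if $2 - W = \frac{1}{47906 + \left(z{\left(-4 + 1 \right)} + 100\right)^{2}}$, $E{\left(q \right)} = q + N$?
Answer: $\frac{- 2200199 i + 7600 \sqrt{6}}{100 \left(- 579 i + 2 \sqrt{6}\right)} \approx 38.0 + 1.4622 \cdot 10^{-7} i$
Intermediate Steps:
$z{\left(w \right)} = \sqrt{2} \sqrt{w}$ ($z{\left(w \right)} = \sqrt{2 w} = \sqrt{2} \sqrt{w}$)
$E{\left(q \right)} = 37 + q$ ($E{\left(q \right)} = q + 37 = 37 + q$)
$W = 2 - \frac{1}{47906 + \left(100 + i \sqrt{6}\right)^{2}}$ ($W = 2 - \frac{1}{47906 + \left(\sqrt{2} \sqrt{-4 + 1} + 100\right)^{2}} = 2 - \frac{1}{47906 + \left(\sqrt{2} \sqrt{-3} + 100\right)^{2}} = 2 - \frac{1}{47906 + \left(\sqrt{2} i \sqrt{3} + 100\right)^{2}} = 2 - \frac{1}{47906 + \left(i \sqrt{6} + 100\right)^{2}} = 2 - \frac{1}{47906 + \left(100 + i \sqrt{6}\right)^{2}} \approx 2.0 + 1.4612 \cdot 10^{-7} i$)
$E{\left(-1 \right)} + W = \left(37 - 1\right) + \frac{- 115799 i + 400 \sqrt{6}}{100 \left(- 579 i + 2 \sqrt{6}\right)} = 36 + \frac{- 115799 i + 400 \sqrt{6}}{100 \left(- 579 i + 2 \sqrt{6}\right)}$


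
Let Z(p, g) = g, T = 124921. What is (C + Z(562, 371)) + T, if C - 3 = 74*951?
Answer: 195669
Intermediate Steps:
C = 70377 (C = 3 + 74*951 = 3 + 70374 = 70377)
(C + Z(562, 371)) + T = (70377 + 371) + 124921 = 70748 + 124921 = 195669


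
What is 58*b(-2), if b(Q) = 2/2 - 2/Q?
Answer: 116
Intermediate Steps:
b(Q) = 1 - 2/Q (b(Q) = 2*(1/2) - 2/Q = 1 - 2/Q)
58*b(-2) = 58*((-2 - 2)/(-2)) = 58*(-1/2*(-4)) = 58*2 = 116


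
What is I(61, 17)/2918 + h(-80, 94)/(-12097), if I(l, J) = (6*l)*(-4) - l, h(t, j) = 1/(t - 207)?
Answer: -5294551557/10130826202 ≈ -0.52262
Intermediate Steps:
h(t, j) = 1/(-207 + t)
I(l, J) = -25*l (I(l, J) = -24*l - l = -25*l)
I(61, 17)/2918 + h(-80, 94)/(-12097) = -25*61/2918 + 1/(-207 - 80*(-12097)) = -1525*1/2918 - 1/12097/(-287) = -1525/2918 - 1/287*(-1/12097) = -1525/2918 + 1/3471839 = -5294551557/10130826202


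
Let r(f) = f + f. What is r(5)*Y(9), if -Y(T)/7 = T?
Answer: -630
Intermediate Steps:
Y(T) = -7*T
r(f) = 2*f
r(5)*Y(9) = (2*5)*(-7*9) = 10*(-63) = -630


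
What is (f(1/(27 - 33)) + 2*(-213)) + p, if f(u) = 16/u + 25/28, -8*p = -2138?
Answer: -1777/7 ≈ -253.86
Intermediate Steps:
p = 1069/4 (p = -⅛*(-2138) = 1069/4 ≈ 267.25)
f(u) = 25/28 + 16/u (f(u) = 16/u + 25*(1/28) = 16/u + 25/28 = 25/28 + 16/u)
(f(1/(27 - 33)) + 2*(-213)) + p = ((25/28 + 16/(1/(27 - 33))) + 2*(-213)) + 1069/4 = ((25/28 + 16/(1/(-6))) - 426) + 1069/4 = ((25/28 + 16/(-⅙)) - 426) + 1069/4 = ((25/28 + 16*(-6)) - 426) + 1069/4 = ((25/28 - 96) - 426) + 1069/4 = (-2663/28 - 426) + 1069/4 = -14591/28 + 1069/4 = -1777/7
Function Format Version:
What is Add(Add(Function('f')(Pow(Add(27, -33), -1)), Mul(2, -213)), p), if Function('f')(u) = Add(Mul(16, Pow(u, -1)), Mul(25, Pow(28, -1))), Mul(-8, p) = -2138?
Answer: Rational(-1777, 7) ≈ -253.86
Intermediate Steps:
p = Rational(1069, 4) (p = Mul(Rational(-1, 8), -2138) = Rational(1069, 4) ≈ 267.25)
Function('f')(u) = Add(Rational(25, 28), Mul(16, Pow(u, -1))) (Function('f')(u) = Add(Mul(16, Pow(u, -1)), Mul(25, Rational(1, 28))) = Add(Mul(16, Pow(u, -1)), Rational(25, 28)) = Add(Rational(25, 28), Mul(16, Pow(u, -1))))
Add(Add(Function('f')(Pow(Add(27, -33), -1)), Mul(2, -213)), p) = Add(Add(Add(Rational(25, 28), Mul(16, Pow(Pow(Add(27, -33), -1), -1))), Mul(2, -213)), Rational(1069, 4)) = Add(Add(Add(Rational(25, 28), Mul(16, Pow(Pow(-6, -1), -1))), -426), Rational(1069, 4)) = Add(Add(Add(Rational(25, 28), Mul(16, Pow(Rational(-1, 6), -1))), -426), Rational(1069, 4)) = Add(Add(Add(Rational(25, 28), Mul(16, -6)), -426), Rational(1069, 4)) = Add(Add(Add(Rational(25, 28), -96), -426), Rational(1069, 4)) = Add(Add(Rational(-2663, 28), -426), Rational(1069, 4)) = Add(Rational(-14591, 28), Rational(1069, 4)) = Rational(-1777, 7)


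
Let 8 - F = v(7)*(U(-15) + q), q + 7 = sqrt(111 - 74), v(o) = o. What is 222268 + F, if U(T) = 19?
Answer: 222192 - 7*sqrt(37) ≈ 2.2215e+5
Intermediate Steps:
q = -7 + sqrt(37) (q = -7 + sqrt(111 - 74) = -7 + sqrt(37) ≈ -0.91724)
F = -76 - 7*sqrt(37) (F = 8 - 7*(19 + (-7 + sqrt(37))) = 8 - 7*(12 + sqrt(37)) = 8 - (84 + 7*sqrt(37)) = 8 + (-84 - 7*sqrt(37)) = -76 - 7*sqrt(37) ≈ -118.58)
222268 + F = 222268 + (-76 - 7*sqrt(37)) = 222192 - 7*sqrt(37)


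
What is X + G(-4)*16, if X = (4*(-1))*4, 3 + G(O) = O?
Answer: -128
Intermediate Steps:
G(O) = -3 + O
X = -16 (X = -4*4 = -16)
X + G(-4)*16 = -16 + (-3 - 4)*16 = -16 - 7*16 = -16 - 112 = -128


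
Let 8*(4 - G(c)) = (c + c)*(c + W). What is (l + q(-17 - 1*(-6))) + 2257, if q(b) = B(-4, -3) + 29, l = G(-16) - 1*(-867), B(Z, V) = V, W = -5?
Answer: 3070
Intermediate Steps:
G(c) = 4 - c*(-5 + c)/4 (G(c) = 4 - (c + c)*(c - 5)/8 = 4 - 2*c*(-5 + c)/8 = 4 - c*(-5 + c)/4)
l = 787 (l = (4 - ¼*(-16)² + (5/4)*(-16)) - 1*(-867) = (4 - ¼*256 - 20) + 867 = (4 - 64 - 20) + 867 = -80 + 867 = 787)
q(b) = 26 (q(b) = -3 + 29 = 26)
(l + q(-17 - 1*(-6))) + 2257 = (787 + 26) + 2257 = 813 + 2257 = 3070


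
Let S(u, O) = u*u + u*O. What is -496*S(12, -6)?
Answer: -35712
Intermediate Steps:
S(u, O) = u² + O*u
-496*S(12, -6) = -5952*(-6 + 12) = -5952*6 = -496*72 = -35712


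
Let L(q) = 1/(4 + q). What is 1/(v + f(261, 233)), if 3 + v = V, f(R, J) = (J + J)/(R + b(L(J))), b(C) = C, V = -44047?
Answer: -30929/1362367229 ≈ -2.2702e-5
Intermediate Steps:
f(R, J) = 2*J/(R + 1/(4 + J)) (f(R, J) = (J + J)/(R + 1/(4 + J)) = (2*J)/(R + 1/(4 + J)) = 2*J/(R + 1/(4 + J)))
v = -44050 (v = -3 - 44047 = -44050)
1/(v + f(261, 233)) = 1/(-44050 + 2*233*(4 + 233)/(1 + 261*(4 + 233))) = 1/(-44050 + 2*233*237/(1 + 261*237)) = 1/(-44050 + 2*233*237/(1 + 61857)) = 1/(-44050 + 2*233*237/61858) = 1/(-44050 + 2*233*(1/61858)*237) = 1/(-44050 + 55221/30929) = 1/(-1362367229/30929) = -30929/1362367229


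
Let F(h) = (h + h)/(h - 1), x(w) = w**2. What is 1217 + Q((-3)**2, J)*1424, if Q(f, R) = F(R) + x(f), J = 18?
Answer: 2032801/17 ≈ 1.1958e+5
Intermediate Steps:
F(h) = 2*h/(-1 + h) (F(h) = (2*h)/(-1 + h) = 2*h/(-1 + h))
Q(f, R) = f**2 + 2*R/(-1 + R) (Q(f, R) = 2*R/(-1 + R) + f**2 = f**2 + 2*R/(-1 + R))
1217 + Q((-3)**2, J)*1424 = 1217 + ((2*18 + ((-3)**2)**2*(-1 + 18))/(-1 + 18))*1424 = 1217 + ((36 + 9**2*17)/17)*1424 = 1217 + ((36 + 81*17)/17)*1424 = 1217 + ((36 + 1377)/17)*1424 = 1217 + ((1/17)*1413)*1424 = 1217 + (1413/17)*1424 = 1217 + 2012112/17 = 2032801/17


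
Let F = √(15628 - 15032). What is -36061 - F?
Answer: -36061 - 2*√149 ≈ -36085.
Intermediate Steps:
F = 2*√149 (F = √596 = 2*√149 ≈ 24.413)
-36061 - F = -36061 - 2*√149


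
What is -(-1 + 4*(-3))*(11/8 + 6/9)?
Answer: 637/24 ≈ 26.542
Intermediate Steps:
-(-1 + 4*(-3))*(11/8 + 6/9) = -(-1 - 12)*(11*(⅛) + 6*(⅑)) = -(-13*(11/8 + ⅔)) = -(-13*49/24) = -(-637)/24 = -1*(-637/24) = 637/24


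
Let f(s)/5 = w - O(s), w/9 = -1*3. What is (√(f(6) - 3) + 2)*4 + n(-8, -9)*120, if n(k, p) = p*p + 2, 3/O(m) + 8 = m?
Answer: 9968 + 6*I*√58 ≈ 9968.0 + 45.695*I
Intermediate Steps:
O(m) = 3/(-8 + m)
w = -27 (w = 9*(-1*3) = 9*(-3) = -27)
n(k, p) = 2 + p² (n(k, p) = p² + 2 = 2 + p²)
f(s) = -135 - 15/(-8 + s) (f(s) = 5*(-27 - 3/(-8 + s)) = -135 - 15/(-8 + s))
(√(f(6) - 3) + 2)*4 + n(-8, -9)*120 = (√(15*(71 - 9*6)/(-8 + 6) - 3) + 2)*4 + (2 + (-9)²)*120 = (√(15*(71 - 54)/(-2) - 3) + 2)*4 + (2 + 81)*120 = (√(15*(-½)*17 - 3) + 2)*4 + 83*120 = (√(-255/2 - 3) + 2)*4 + 9960 = (√(-261/2) + 2)*4 + 9960 = (3*I*√58/2 + 2)*4 + 9960 = (2 + 3*I*√58/2)*4 + 9960 = (8 + 6*I*√58) + 9960 = 9968 + 6*I*√58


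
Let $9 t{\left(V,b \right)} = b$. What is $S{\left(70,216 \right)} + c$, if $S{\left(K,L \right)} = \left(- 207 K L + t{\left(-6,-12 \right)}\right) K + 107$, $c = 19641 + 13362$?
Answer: $- \frac{657167350}{3} \approx -2.1906 \cdot 10^{8}$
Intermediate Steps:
$c = 33003$
$t{\left(V,b \right)} = \frac{b}{9}$
$S{\left(K,L \right)} = 107 + K \left(- \frac{4}{3} - 207 K L\right)$ ($S{\left(K,L \right)} = \left(- 207 K L + \frac{1}{9} \left(-12\right)\right) K + 107 = \left(- 207 K L - \frac{4}{3}\right) K + 107 = \left(- \frac{4}{3} - 207 K L\right) K + 107 = K \left(- \frac{4}{3} - 207 K L\right) + 107 = 107 + K \left(- \frac{4}{3} - 207 K L\right)$)
$S{\left(70,216 \right)} + c = \left(107 - \frac{280}{3} - 44712 \cdot 70^{2}\right) + 33003 = \left(107 - \frac{280}{3} - 44712 \cdot 4900\right) + 33003 = \left(107 - \frac{280}{3} - 219088800\right) + 33003 = - \frac{657266359}{3} + 33003 = - \frac{657167350}{3}$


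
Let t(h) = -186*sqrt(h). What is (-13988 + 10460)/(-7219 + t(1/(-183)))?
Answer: 1553586552/3178963153 - 218736*I*sqrt(183)/3178963153 ≈ 0.48871 - 0.00093081*I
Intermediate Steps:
(-13988 + 10460)/(-7219 + t(1/(-183))) = (-13988 + 10460)/(-7219 - 186*I*sqrt(183)/183) = -3528/(-7219 - 62*I*sqrt(183)/61)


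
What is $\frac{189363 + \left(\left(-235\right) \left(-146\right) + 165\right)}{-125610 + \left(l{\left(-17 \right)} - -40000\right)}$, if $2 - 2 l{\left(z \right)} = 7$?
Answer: $- \frac{447676}{171225} \approx -2.6145$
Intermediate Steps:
$l{\left(z \right)} = - \frac{5}{2}$ ($l{\left(z \right)} = 1 - \frac{7}{2} = - \frac{5}{2}$)
$\frac{189363 + \left(\left(-235\right) \left(-146\right) + 165\right)}{-125610 + \left(l{\left(-17 \right)} - -40000\right)} = \frac{189363 + \left(\left(-235\right) \left(-146\right) + 165\right)}{-125610 - - \frac{79995}{2}} = \frac{189363 + \left(34310 + 165\right)}{-125610 + \left(- \frac{5}{2} + 40000\right)} = \frac{189363 + 34475}{-125610 + \frac{79995}{2}} = \frac{223838}{- \frac{171225}{2}} = 223838 \left(- \frac{2}{171225}\right) = - \frac{447676}{171225}$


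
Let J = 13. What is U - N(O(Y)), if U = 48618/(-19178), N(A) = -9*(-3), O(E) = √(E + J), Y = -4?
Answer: -283212/9589 ≈ -29.535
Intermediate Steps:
O(E) = √(13 + E) (O(E) = √(E + 13) = √(13 + E))
N(A) = 27
U = -24309/9589 (U = 48618*(-1/19178) = -24309/9589 ≈ -2.5351)
U - N(O(Y)) = -24309/9589 - 1*27 = -24309/9589 - 27 = -283212/9589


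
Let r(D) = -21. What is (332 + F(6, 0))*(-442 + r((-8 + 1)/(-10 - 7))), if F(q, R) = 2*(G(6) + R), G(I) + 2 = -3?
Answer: -149086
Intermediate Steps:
G(I) = -5 (G(I) = -2 - 3 = -5)
F(q, R) = -10 + 2*R (F(q, R) = 2*(-5 + R) = -10 + 2*R)
(332 + F(6, 0))*(-442 + r((-8 + 1)/(-10 - 7))) = (332 + (-10 + 2*0))*(-442 - 21) = (332 + (-10 + 0))*(-463) = (332 - 10)*(-463) = 322*(-463) = -149086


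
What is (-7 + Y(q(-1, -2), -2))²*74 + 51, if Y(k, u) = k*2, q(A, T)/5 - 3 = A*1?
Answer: 12557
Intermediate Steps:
q(A, T) = 15 + 5*A (q(A, T) = 15 + 5*(A*1) = 15 + 5*A)
Y(k, u) = 2*k
(-7 + Y(q(-1, -2), -2))²*74 + 51 = (-7 + 2*(15 + 5*(-1)))²*74 + 51 = (-7 + 2*(15 - 5))²*74 + 51 = (-7 + 2*10)²*74 + 51 = (-7 + 20)²*74 + 51 = 13²*74 + 51 = 169*74 + 51 = 12506 + 51 = 12557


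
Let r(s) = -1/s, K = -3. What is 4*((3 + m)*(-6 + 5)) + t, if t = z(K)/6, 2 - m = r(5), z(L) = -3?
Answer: -213/10 ≈ -21.300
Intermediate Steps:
m = 11/5 (m = 2 - (-1)/5 = 2 - 1*(-⅕) = 2 + ⅕ = 11/5 ≈ 2.2000)
t = -½ (t = -3/6 = -3*⅙ = -½ ≈ -0.50000)
4*((3 + m)*(-6 + 5)) + t = 4*((3 + 11/5)*(-6 + 5)) - ½ = 4*((26/5)*(-1)) - ½ = 4*(-26/5) - ½ = -104/5 - ½ = -213/10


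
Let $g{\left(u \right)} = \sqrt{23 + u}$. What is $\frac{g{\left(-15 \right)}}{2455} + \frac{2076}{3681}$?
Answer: $\frac{692}{1227} + \frac{2 \sqrt{2}}{2455} \approx 0.56513$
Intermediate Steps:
$\frac{g{\left(-15 \right)}}{2455} + \frac{2076}{3681} = \frac{\sqrt{23 - 15}}{2455} + \frac{2076}{3681} = \sqrt{8} \cdot \frac{1}{2455} + 2076 \cdot \frac{1}{3681} = 2 \sqrt{2} \cdot \frac{1}{2455} + \frac{692}{1227} = \frac{2 \sqrt{2}}{2455} + \frac{692}{1227} = \frac{692}{1227} + \frac{2 \sqrt{2}}{2455}$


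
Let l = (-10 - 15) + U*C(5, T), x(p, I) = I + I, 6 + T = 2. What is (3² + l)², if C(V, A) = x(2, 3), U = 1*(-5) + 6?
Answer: 100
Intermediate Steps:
T = -4 (T = -6 + 2 = -4)
U = 1 (U = -5 + 6 = 1)
x(p, I) = 2*I
C(V, A) = 6 (C(V, A) = 2*3 = 6)
l = -19 (l = (-10 - 15) + 1*6 = -25 + 6 = -19)
(3² + l)² = (3² - 19)² = (9 - 19)² = (-10)² = 100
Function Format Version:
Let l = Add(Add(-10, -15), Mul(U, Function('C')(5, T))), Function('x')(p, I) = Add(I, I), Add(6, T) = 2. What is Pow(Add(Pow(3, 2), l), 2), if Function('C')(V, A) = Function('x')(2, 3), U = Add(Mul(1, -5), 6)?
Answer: 100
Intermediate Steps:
T = -4 (T = Add(-6, 2) = -4)
U = 1 (U = Add(-5, 6) = 1)
Function('x')(p, I) = Mul(2, I)
Function('C')(V, A) = 6 (Function('C')(V, A) = Mul(2, 3) = 6)
l = -19 (l = Add(Add(-10, -15), Mul(1, 6)) = Add(-25, 6) = -19)
Pow(Add(Pow(3, 2), l), 2) = Pow(Add(Pow(3, 2), -19), 2) = Pow(Add(9, -19), 2) = Pow(-10, 2) = 100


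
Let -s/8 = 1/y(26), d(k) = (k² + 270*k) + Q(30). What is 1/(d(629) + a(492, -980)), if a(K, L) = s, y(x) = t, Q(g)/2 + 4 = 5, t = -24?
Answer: 3/1696420 ≈ 1.7684e-6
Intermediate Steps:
Q(g) = 2 (Q(g) = -8 + 2*5 = -8 + 10 = 2)
y(x) = -24
d(k) = 2 + k² + 270*k (d(k) = (k² + 270*k) + 2 = 2 + k² + 270*k)
s = ⅓ (s = -8/(-24) = -8*(-1/24) = ⅓ ≈ 0.33333)
a(K, L) = ⅓
1/(d(629) + a(492, -980)) = 1/((2 + 629² + 270*629) + ⅓) = 1/((2 + 395641 + 169830) + ⅓) = 1/(565473 + ⅓) = 1/(1696420/3) = 3/1696420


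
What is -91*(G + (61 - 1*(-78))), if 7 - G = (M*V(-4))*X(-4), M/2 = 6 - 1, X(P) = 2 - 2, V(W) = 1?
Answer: -13286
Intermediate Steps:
X(P) = 0
M = 10 (M = 2*(6 - 1) = 2*5 = 10)
G = 7 (G = 7 - 10*1*0 = 7 - 10*0 = 7 - 1*0 = 7 + 0 = 7)
-91*(G + (61 - 1*(-78))) = -91*(7 + (61 - 1*(-78))) = -91*(7 + (61 + 78)) = -91*(7 + 139) = -91*146 = -13286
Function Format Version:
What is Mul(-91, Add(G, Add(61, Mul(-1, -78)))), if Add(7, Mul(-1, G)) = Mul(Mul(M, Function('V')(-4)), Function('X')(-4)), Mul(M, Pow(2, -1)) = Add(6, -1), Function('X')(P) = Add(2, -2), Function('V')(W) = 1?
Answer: -13286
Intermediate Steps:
Function('X')(P) = 0
M = 10 (M = Mul(2, Add(6, -1)) = Mul(2, 5) = 10)
G = 7 (G = Add(7, Mul(-1, Mul(Mul(10, 1), 0))) = Add(7, Mul(-1, Mul(10, 0))) = Add(7, Mul(-1, 0)) = Add(7, 0) = 7)
Mul(-91, Add(G, Add(61, Mul(-1, -78)))) = Mul(-91, Add(7, Add(61, Mul(-1, -78)))) = Mul(-91, Add(7, Add(61, 78))) = Mul(-91, Add(7, 139)) = Mul(-91, 146) = -13286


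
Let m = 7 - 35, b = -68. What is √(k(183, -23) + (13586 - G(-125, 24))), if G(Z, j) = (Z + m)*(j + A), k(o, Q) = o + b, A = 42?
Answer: √23799 ≈ 154.27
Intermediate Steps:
m = -28
k(o, Q) = -68 + o (k(o, Q) = o - 68 = -68 + o)
G(Z, j) = (-28 + Z)*(42 + j) (G(Z, j) = (Z - 28)*(j + 42) = (-28 + Z)*(42 + j))
√(k(183, -23) + (13586 - G(-125, 24))) = √((-68 + 183) + (13586 - (-1176 - 28*24 + 42*(-125) - 125*24))) = √(115 + (13586 - (-1176 - 672 - 5250 - 3000))) = √(115 + (13586 - 1*(-10098))) = √(115 + (13586 + 10098)) = √(115 + 23684) = √23799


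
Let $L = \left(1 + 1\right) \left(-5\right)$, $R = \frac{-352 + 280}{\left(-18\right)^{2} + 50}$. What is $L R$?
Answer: $\frac{360}{187} \approx 1.9251$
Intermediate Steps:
$R = - \frac{36}{187}$ ($R = - \frac{72}{324 + 50} = - \frac{72}{374} = \left(-72\right) \frac{1}{374} = - \frac{36}{187} \approx -0.19251$)
$L = -10$ ($L = 2 \left(-5\right) = -10$)
$L R = \left(-10\right) \left(- \frac{36}{187}\right) = \frac{360}{187}$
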